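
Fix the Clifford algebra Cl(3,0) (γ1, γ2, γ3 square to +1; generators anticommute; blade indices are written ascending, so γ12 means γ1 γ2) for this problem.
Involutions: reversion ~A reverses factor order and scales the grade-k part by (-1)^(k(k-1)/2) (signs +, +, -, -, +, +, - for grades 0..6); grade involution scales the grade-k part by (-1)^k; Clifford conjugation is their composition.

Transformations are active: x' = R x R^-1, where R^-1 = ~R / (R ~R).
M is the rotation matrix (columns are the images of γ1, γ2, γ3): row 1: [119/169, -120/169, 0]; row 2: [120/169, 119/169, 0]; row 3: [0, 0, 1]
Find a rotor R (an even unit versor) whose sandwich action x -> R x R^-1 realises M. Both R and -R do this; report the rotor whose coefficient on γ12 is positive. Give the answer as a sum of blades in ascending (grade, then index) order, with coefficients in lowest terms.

Method: write R = a + b12*γ12 + b13*γ13 + b23*γ23 with a^2 + b12^2 + b13^2 + b23^2 = 1 (so R^-1 = ~R). Expanding the columns R e_j ~R gives tr M = 4a^2 - 1 and, from the antisymmetric part, M21 - M12 = -4a*b12, M13 - M31 = 4a*b13, M32 - M23 = -4a*b23.
Here tr M = 407/169, so a^2 = (1 + tr M)/4 = 144/169 and a = ±12/13. Taking a = 12/13: M21 - M12 = 240/169, M13 - M31 = 0, M32 - M23 = 0, giving b12 = -5/13, b13 = 0, b23 = 0, i.e. R = 12/13 - 5/13*γ12.
Its γ12 coefficient is negative, so report the other preimage -R.
Answer: -12/13 + 5/13*γ12. Sheet selection: the two-to-one cover makes ±R indistinguishable at the matrix level (trace 407/169), so uniqueness comes from the required sign on γ12.


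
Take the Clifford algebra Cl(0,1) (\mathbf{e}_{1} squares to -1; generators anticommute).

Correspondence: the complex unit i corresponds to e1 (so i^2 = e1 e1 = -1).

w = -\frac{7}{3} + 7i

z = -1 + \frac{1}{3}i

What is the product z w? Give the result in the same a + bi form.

In blades: z = -1 + \frac{1}{3} e_{1}, w = -\frac{7}{3} + 7 e_{1}.
Distribute z over w term by term (generator squares from the signature, products reordered to ascending indices): (-1)*w = \frac{7}{3} - 7 e_{1}; (\frac{1}{3} e_{1})*w = -\frac{7}{3} - \frac{7}{9} e_{1}.
Sum: -\frac{70}{9} e_{1}; translating back through the correspondence:
Answer: -\frac{70}{9}i


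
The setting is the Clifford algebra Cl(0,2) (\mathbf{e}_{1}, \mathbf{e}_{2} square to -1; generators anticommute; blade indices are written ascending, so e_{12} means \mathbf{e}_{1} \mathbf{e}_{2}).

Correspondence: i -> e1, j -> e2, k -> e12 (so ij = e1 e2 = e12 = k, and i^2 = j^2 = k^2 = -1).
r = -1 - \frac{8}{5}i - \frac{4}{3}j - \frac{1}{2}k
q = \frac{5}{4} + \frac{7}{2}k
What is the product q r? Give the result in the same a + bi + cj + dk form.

In blades: q = \frac{5}{4} + \frac{7}{2} e_{12}, r = -1 - \frac{8}{5} e_{1} - \frac{4}{3} e_{2} - \frac{1}{2} e_{12}.
Distribute q over r term by term (generator squares from the signature, products reordered to ascending indices): (\frac{5}{4})*r = -\frac{5}{4} - 2 e_{1} - \frac{5}{3} e_{2} - \frac{5}{8} e_{12}; (\frac{7}{2} e_{12})*r = \frac{7}{4} + \frac{14}{3} e_{1} - \frac{28}{5} e_{2} - \frac{7}{2} e_{12}.
Sum: \frac{1}{2} + \frac{8}{3} e_{1} - \frac{109}{15} e_{2} - \frac{33}{8} e_{12}; translating back through the correspondence:
Answer: \frac{1}{2} + \frac{8}{3}i - \frac{109}{15}j - \frac{33}{8}k


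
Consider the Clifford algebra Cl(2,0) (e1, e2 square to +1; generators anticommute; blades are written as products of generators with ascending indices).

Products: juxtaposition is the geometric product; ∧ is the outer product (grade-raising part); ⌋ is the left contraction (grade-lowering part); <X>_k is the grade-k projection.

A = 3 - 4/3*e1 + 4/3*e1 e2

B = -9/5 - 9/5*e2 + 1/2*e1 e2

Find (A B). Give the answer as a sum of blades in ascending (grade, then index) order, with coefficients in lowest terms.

step 1: -91/15 - 91/15*e2 + 3/2*e1 e2
Answer: -91/15 - 91/15*e2 + 3/2*e1 e2


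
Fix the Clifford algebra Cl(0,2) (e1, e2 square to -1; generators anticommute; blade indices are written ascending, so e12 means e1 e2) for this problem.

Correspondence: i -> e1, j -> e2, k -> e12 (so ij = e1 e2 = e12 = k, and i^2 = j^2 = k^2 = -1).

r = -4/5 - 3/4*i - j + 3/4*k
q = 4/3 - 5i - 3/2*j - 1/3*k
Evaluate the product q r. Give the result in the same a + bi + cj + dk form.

In blades: q = 4/3 - 5*e1 - 3/2*e2 - 1/3*e12, r = -4/5 - 3/4*e1 - e2 + 3/4*e12.
Distribute q over r term by term (generator squares from the signature, products reordered to ascending indices): (4/3)*r = -16/15 - e1 - 4/3*e2 + e12; (-5*e1)*r = -15/4 + 4*e1 + 15/4*e2 + 5*e12; (-3/2*e2)*r = -3/2 - 9/8*e1 + 6/5*e2 - 9/8*e12; (-1/3*e12)*r = 1/4 - 1/3*e1 + 1/4*e2 + 4/15*e12.
Sum: -91/15 + 37/24*e1 + 58/15*e2 + 617/120*e12; translating back through the correspondence:
Answer: -91/15 + 37/24*i + 58/15*j + 617/120*k


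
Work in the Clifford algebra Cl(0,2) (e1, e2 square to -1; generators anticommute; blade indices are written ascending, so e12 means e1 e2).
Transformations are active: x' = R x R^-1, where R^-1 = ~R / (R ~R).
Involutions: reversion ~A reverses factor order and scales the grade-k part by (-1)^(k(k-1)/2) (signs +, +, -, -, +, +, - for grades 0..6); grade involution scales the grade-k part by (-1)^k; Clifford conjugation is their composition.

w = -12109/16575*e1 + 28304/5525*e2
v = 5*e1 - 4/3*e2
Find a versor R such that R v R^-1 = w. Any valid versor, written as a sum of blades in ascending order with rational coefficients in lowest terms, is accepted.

Sketch: the shared square -241/9 makes R = v + w = 70766/16575*e1 + 62812/16575*e2 the natural versor; its sandwich fixes that direction, negates (v - w)/2, and sends v to w.
Answer: 70766/16575*e1 + 62812/16575*e2


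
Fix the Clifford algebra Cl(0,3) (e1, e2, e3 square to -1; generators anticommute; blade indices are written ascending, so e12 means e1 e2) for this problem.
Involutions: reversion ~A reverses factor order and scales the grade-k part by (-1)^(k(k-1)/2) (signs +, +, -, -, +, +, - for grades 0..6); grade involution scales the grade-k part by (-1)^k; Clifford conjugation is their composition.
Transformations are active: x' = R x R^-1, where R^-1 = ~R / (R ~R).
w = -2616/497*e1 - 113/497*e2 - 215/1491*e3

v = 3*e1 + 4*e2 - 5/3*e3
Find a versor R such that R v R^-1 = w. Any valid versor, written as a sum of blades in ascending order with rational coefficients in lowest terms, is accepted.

Why this works: both vectors square to -250/9, so q(v) = q(w) and R = v + w = -1125/497*e1 + 1875/497*e2 - 900/497*e3 carries v to w — its own direction survives, the complement (v - w)/2 flips.
Answer: -1125/497*e1 + 1875/497*e2 - 900/497*e3


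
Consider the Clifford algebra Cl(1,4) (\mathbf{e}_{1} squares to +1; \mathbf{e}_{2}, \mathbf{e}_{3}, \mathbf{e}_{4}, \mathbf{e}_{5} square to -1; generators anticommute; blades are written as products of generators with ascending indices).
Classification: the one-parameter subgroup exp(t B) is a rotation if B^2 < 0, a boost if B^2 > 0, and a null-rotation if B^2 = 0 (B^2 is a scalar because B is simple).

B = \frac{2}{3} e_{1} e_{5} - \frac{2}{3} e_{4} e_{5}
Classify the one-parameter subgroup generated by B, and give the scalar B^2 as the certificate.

B^2 term by term: the squares give (\frac{2}{3})^2*(e_{1} e_{5})^2 + (-\frac{2}{3})^2*(e_{4} e_{5})^2 = \frac{4}{9}*(+1) + \frac{4}{9}*(-1) = 0 (each basis 2-blade squares to minus the product of its generators' squares); cross terms between blades sharing an index anticommute and cancel. So B^2 = 0.
Answer: null-rotation, certificate B^2 = 0. The class reads off the invariant scalar 0 directly.


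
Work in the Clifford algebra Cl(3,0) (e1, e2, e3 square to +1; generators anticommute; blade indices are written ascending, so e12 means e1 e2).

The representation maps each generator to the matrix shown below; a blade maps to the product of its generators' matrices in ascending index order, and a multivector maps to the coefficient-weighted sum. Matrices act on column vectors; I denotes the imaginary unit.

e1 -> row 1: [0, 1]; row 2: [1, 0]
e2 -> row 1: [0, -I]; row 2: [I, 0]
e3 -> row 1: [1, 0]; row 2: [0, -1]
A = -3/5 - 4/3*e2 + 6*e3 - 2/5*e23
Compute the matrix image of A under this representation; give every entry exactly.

Bivector images (products of the table entries): rho(e23) = rho(e2)rho(e3) = row 1: [0, I]; row 2: [I, 0].
M = (-3/5)*1 + (-4/3)*rho(e2) + (6)*rho(e3) + (-2/5)*rho(e23), summed entrywise (1 is the identity matrix):
Answer: row 1: [27/5, 14*I/15]; row 2: [-26*I/15, -33/5]


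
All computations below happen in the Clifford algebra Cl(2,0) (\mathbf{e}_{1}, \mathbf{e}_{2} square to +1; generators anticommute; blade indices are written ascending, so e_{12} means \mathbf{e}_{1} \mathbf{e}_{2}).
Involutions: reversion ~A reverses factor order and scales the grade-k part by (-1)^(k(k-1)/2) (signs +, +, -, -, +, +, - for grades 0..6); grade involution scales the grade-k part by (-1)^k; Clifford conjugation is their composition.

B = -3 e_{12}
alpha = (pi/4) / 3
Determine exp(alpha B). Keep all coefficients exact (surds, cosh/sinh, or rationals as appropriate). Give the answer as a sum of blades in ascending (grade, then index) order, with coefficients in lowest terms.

B^2 = (-3)^2*(e_{12})^2 = 9*(-1) = -9 (a basis 2-blade squares to minus the product of its generators' squares).
B^2 = -9 — the series telescopes trigonometrically here: l = 3, alpha*l = \frac{\pi}{4}, so exp(alpha B) = cos(\frac{\pi}{4}) + (sin(\frac{\pi}{4})/3)*B = \frac{\sqrt{2}}{2} + (\frac{\sqrt{2}}{6})*B.
Answer: \frac{\sqrt{2}}{2} - \frac{\sqrt{2}}{2} e_{12}


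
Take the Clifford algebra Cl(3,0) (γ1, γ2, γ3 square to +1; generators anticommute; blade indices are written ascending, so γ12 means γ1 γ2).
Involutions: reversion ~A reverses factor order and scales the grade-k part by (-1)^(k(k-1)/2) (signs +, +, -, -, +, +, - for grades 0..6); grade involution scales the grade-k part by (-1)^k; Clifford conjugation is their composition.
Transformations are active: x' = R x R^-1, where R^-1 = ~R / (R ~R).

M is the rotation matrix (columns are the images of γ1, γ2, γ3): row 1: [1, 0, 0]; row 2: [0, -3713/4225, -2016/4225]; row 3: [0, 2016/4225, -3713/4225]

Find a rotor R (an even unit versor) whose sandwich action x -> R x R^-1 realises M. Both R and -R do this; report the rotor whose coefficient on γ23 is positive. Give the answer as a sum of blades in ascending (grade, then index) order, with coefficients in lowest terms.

Method: write R = a + b12*γ12 + b13*γ13 + b23*γ23 with a^2 + b12^2 + b13^2 + b23^2 = 1 (so R^-1 = ~R). Expanding the columns R e_j ~R gives tr M = 4a^2 - 1 and, from the antisymmetric part, M21 - M12 = -4a*b12, M13 - M31 = 4a*b13, M32 - M23 = -4a*b23.
Here tr M = -3201/4225, so a^2 = (1 + tr M)/4 = 256/4225 and a = ±16/65. Taking a = 16/65: M21 - M12 = 0, M13 - M31 = 0, M32 - M23 = 4032/4225, giving b12 = 0, b13 = 0, b23 = -63/65, i.e. R = 16/65 - 63/65*γ23.
Its γ23 coefficient is negative, so report the other preimage -R.
Answer: -16/65 + 63/65*γ23. Key observation: the double cover Spin(3) -> SO(3) sends R and -R to the same matrix (trace -3201/4225 here), so the stated sign of the γ23 coefficient is what selects one sheet.


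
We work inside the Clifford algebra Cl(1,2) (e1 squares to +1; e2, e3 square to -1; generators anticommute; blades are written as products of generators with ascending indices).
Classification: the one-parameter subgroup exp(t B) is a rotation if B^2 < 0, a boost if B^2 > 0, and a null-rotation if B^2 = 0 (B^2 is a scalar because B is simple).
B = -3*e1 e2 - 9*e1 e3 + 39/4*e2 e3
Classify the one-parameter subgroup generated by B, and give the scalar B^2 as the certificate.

B^2 term by term: the squares give (-3)^2*(e1 e2)^2 + (-9)^2*(e1 e3)^2 + (39/4)^2*(e2 e3)^2 = 9*(+1) + 81*(+1) + 1521/16*(-1) = -81/16 (each basis 2-blade squares to minus the product of its generators' squares); cross terms between blades sharing an index anticommute and cancel. So B^2 = -81/16.
Answer: rotation, certificate B^2 = -81/16. Certificate logic: -81/16 is a conjugation-invariant scalar, so its sign fixes rotation versus boost versus null-rotation outright.


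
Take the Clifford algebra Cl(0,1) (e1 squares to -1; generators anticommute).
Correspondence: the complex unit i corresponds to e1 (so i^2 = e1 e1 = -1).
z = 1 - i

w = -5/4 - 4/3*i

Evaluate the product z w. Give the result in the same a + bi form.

In blades: z = 1 - e1, w = -5/4 - 4/3*e1.
Distribute z over w term by term (generator squares from the signature, products reordered to ascending indices): (1)*w = -5/4 - 4/3*e1; (-e1)*w = -4/3 + 5/4*e1.
Sum: -31/12 - 1/12*e1; translating back through the correspondence:
Answer: -31/12 - 1/12*i


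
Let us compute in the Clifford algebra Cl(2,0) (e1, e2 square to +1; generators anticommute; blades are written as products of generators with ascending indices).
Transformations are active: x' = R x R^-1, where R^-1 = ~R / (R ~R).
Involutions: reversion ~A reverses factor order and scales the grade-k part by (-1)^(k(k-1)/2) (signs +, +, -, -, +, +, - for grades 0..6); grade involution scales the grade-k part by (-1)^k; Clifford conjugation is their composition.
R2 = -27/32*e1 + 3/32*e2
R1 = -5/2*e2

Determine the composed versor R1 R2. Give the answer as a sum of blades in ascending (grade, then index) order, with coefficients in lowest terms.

Distribute over the terms of R1 (each basis-blade product reordered to ascending indices, repeated generators contracted through their squares):
(-5/2*e2) R2 = -15/64 - 135/64*e1 e2
Answer: -15/64 - 135/64*e1 e2


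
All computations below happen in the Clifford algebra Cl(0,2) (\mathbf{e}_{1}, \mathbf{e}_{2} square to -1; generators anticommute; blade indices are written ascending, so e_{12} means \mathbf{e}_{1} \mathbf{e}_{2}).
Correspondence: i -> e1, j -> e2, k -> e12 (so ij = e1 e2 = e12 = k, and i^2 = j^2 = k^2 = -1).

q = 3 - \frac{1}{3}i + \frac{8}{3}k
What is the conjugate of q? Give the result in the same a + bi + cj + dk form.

In blades: q = 3 - \frac{1}{3} e_{1} + \frac{8}{3} e_{12}.
Conjugation here is Clifford conjugation: the scalar is fixed and the grade-1 and grade-2 blades all flip sign, giving 3 + \frac{1}{3} e_{1} - \frac{8}{3} e_{12}; translating back:
Answer: 3 + \frac{1}{3}i - \frac{8}{3}k


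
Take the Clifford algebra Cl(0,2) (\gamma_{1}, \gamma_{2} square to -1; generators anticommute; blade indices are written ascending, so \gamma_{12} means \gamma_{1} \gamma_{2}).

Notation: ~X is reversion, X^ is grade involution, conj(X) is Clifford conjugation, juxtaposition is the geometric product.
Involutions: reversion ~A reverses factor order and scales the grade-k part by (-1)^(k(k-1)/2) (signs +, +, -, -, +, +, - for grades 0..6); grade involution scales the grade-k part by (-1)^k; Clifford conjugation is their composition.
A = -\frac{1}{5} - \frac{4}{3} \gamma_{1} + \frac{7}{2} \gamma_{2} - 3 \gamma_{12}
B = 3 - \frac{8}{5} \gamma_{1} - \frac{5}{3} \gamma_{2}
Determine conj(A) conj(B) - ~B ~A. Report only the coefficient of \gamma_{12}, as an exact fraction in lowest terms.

first term: \frac{31}{10} - \frac{33}{25} \gamma_{1} - \frac{181}{30} \gamma_{2} + \frac{757}{45} \gamma_{12}
second term: \frac{31}{10} - \frac{217}{25} \gamma_{1} + \frac{469}{30} \gamma_{2} + \frac{53}{45} \gamma_{12}
Answer: \frac{704}{45}


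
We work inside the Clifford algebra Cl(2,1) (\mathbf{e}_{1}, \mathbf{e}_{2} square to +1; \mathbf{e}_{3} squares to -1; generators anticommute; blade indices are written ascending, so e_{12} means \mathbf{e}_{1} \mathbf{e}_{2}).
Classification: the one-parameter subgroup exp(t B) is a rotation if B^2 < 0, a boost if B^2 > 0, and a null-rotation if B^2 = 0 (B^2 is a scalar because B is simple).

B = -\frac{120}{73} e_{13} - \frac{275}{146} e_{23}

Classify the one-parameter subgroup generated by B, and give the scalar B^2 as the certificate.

B^2 term by term: the squares give (-\frac{120}{73})^2*(e_{13})^2 + (-\frac{275}{146})^2*(e_{23})^2 = \frac{14400}{5329}*(+1) + \frac{75625}{21316}*(+1) = \frac{25}{4} (each basis 2-blade squares to minus the product of its generators' squares); cross terms between blades sharing an index anticommute and cancel. So B^2 = \frac{25}{4}.
Answer: boost, certificate B^2 = \frac{25}{4}. The scalar \frac{25}{4} is the complete invariant here: its sign names the subgroup type.


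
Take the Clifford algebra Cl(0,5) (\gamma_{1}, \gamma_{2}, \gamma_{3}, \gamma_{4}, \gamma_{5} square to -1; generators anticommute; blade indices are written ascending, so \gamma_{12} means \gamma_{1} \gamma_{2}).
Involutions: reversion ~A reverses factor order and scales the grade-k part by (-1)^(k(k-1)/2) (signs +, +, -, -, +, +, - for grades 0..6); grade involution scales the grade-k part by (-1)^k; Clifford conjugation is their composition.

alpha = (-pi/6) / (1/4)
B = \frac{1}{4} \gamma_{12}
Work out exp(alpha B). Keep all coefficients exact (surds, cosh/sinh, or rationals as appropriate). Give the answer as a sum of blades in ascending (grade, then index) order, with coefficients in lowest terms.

B^2 = (\frac{1}{4})^2*(\gamma_{12})^2 = \frac{1}{16}*(-1) = -\frac{1}{16} (a basis 2-blade squares to minus the product of its generators' squares).
B^2 = -\frac{1}{16} — since the square is negative, the closed form is circular: l = \frac{1}{4}, alpha*l = - \frac{\pi}{6}, so exp(alpha B) = cos(- \frac{\pi}{6}) + (sin(- \frac{\pi}{6})/(\frac{1}{4}))*B = \frac{\sqrt{3}}{2} + (-2)*B.
Answer: \frac{\sqrt{3}}{2} - \frac{1}{2} \gamma_{12}


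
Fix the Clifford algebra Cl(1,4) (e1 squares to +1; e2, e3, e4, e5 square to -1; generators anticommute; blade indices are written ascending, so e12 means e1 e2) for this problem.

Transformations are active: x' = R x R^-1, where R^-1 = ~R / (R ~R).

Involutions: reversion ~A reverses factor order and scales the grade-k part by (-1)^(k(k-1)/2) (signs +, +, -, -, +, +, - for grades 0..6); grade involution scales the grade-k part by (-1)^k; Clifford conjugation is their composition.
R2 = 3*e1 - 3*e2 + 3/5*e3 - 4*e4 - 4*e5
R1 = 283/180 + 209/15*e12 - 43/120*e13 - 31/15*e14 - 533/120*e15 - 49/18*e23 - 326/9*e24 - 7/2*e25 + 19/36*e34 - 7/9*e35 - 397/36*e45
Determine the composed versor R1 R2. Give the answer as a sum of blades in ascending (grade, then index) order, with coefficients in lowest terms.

Distribute over the terms of R2 (each basis-blade product reordered to ascending indices, repeated generators contracted through their squares):
R1 (3*e1) = 283/60*e1 - 209/5*e2 + 43/40*e3 + 31/5*e4 + 533/40*e5 - 49/6*e123 - 326/3*e124 - 21/2*e125 + 19/12*e134 - 7/3*e135 - 397/12*e145
R1 (-3*e2) = 209/5*e1 - 283/60*e2 + 49/6*e3 + 326/3*e4 + 21/2*e5 - 43/40*e123 - 31/5*e124 - 533/40*e125 - 19/12*e234 + 7/3*e235 + 397/12*e245
R1 (3/5*e3) = 43/200*e1 + 49/30*e2 + 283/300*e3 + 19/60*e4 - 7/15*e5 + 209/25*e123 + 31/25*e134 + 533/200*e135 + 326/15*e234 + 21/10*e235 - 397/60*e345
R1 (-4*e4) = -124/15*e1 - 1304/9*e2 + 19/9*e3 - 283/45*e4 + 397/9*e5 - 836/15*e124 + 43/30*e134 - 533/30*e145 + 98/9*e234 - 14*e245 - 28/9*e345
R1 (-4*e5) = -533/30*e1 - 14*e2 - 28/9*e3 - 397/9*e4 - 283/45*e5 - 836/15*e125 + 43/30*e135 + 124/15*e145 + 98/9*e235 + 1304/9*e245 - 19/9*e345
Summing the partial products and collecting blades:
Answer: 12419/600*e1 - 36679/180*e2 + 1837/200*e3 + 3887/60*e4 + 4405/72*e5 - 529/600*e123 - 853/5*e124 - 9547/120*e125 + 1277/300*e134 + 353/200*e135 - 511/12*e145 + 5587/180*e234 + 1379/90*e235 + 5903/36*e245 - 2131/180*e345


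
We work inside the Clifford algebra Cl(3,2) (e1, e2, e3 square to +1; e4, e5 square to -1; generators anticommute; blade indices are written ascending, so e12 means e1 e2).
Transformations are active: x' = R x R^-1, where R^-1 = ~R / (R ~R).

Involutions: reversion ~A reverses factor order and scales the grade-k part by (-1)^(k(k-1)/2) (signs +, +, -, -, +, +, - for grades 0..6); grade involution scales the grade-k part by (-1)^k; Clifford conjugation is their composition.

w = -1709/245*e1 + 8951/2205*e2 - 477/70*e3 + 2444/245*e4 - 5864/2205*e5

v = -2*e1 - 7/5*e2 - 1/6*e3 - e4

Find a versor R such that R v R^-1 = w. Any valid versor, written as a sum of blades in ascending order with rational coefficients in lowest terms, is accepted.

The midline construction: v and w both square to 4489/900, so reflecting in their sum -2199/245*e1 + 5864/2205*e2 - 733/105*e3 + 2199/245*e4 - 5864/2205*e5 exchanges them.
Answer: -2199/245*e1 + 5864/2205*e2 - 733/105*e3 + 2199/245*e4 - 5864/2205*e5


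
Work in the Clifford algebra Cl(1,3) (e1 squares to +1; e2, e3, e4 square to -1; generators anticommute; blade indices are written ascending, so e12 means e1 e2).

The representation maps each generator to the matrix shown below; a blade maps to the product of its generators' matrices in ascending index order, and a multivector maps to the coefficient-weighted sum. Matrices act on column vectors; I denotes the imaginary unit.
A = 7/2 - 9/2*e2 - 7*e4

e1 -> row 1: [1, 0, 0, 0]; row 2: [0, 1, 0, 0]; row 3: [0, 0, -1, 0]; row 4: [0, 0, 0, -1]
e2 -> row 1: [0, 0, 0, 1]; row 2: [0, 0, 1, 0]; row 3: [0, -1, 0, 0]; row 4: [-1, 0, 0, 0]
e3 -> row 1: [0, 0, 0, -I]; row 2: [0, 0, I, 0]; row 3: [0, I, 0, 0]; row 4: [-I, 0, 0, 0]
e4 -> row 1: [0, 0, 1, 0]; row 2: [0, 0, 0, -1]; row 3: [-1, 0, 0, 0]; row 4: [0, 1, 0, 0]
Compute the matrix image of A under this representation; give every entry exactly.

M = (7/2)*1 + (-9/2)*rho(e2) + (-7)*rho(e4), summed entrywise (1 is the identity matrix):
Answer: row 1: [7/2, 0, -7, -9/2]; row 2: [0, 7/2, -9/2, 7]; row 3: [7, 9/2, 7/2, 0]; row 4: [9/2, -7, 0, 7/2]


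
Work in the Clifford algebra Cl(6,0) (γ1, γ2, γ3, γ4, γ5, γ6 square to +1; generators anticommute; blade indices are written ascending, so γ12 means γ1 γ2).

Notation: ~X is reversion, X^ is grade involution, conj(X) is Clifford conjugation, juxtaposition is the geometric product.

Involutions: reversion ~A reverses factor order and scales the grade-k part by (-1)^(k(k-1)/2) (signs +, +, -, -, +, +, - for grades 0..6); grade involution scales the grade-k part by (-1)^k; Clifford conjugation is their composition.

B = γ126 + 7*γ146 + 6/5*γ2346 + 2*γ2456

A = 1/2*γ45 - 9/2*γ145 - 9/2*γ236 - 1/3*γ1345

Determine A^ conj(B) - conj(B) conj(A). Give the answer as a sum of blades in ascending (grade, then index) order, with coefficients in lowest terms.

first term: 27/5*γ4 - 9/2*γ13 - γ26 - 63/2*γ56 - 9*γ126 - 7/2*γ156 + 9*γ345 - 7/3*γ356 + 63/2*γ1234 - 2/3*γ1236 - 2/5*γ1256 - 3/5*γ2356 + 9/2*γ2456 - 27/5*γ12356 + 1/2*γ12456 - 1/3*γ23456
second term: 27/5*γ4 - 9/2*γ13 + γ26 - 63/2*γ56 + 9*γ126 - 7/2*γ156 - 9*γ345 - 7/3*γ356 - 63/2*γ1234 - 2/3*γ1236 - 2/5*γ1256 - 3/5*γ2356 - 9/2*γ2456 - 27/5*γ12356 - 1/2*γ12456 + 1/3*γ23456
Answer: -2*γ26 - 18*γ126 + 18*γ345 + 63*γ1234 + 9*γ2456 + γ12456 - 2/3*γ23456


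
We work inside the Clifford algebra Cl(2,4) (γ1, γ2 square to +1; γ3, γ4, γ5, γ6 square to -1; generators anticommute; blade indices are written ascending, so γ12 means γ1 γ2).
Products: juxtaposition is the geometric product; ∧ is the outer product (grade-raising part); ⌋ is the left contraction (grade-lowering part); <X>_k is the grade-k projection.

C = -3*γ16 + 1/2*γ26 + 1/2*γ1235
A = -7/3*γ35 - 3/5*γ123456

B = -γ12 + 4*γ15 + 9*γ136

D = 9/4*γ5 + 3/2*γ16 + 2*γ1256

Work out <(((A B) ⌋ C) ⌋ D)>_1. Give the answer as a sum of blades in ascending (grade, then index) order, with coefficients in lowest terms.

step 1: 28/3*γ13 - 21*γ156 - 27/5*γ245 + 7/3*γ1235 + 12/5*γ2346 - 3/5*γ3456
step 2: 7/6 - 14/3*γ25
step 3: 21/8*γ5 - 91/12*γ16 + 7/3*γ1256
step 4: 21/8*γ5
Answer: 21/8*γ5


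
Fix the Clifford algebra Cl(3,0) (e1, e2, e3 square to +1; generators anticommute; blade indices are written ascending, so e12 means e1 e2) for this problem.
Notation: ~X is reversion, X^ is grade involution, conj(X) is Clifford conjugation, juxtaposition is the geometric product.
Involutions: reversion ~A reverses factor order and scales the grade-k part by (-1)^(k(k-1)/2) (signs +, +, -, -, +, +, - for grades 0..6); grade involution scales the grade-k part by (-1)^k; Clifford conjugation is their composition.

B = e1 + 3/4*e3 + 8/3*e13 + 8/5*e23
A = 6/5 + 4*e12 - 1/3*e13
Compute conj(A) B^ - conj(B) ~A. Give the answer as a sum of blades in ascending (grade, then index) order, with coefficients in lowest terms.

first term: -8/9 - 29/20*e1 - 4*e2 - 17/30*e3 - 8/15*e12 - 16/5*e13 + 944/75*e23 + 3*e123
second term: 8/9 - 19/20*e1 + 4*e2 - 37/30*e3 - 8/15*e12 - 48/5*e13 + 656/75*e23 + 3*e123
Answer: -16/9 - 1/2*e1 - 8*e2 + 2/3*e3 + 32/5*e13 + 96/25*e23


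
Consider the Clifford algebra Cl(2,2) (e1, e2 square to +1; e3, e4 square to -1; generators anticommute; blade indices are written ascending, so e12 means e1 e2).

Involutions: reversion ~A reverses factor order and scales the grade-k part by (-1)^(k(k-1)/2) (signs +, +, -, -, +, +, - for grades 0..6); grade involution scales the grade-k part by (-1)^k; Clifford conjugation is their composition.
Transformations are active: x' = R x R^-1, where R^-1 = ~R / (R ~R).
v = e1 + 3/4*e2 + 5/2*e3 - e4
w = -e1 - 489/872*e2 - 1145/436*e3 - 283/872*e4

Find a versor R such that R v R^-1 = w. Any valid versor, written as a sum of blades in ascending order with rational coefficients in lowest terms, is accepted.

A norm check does it: q(v) = q(w) = -91/16, hence R = v + w = 165/872*e2 - 55/436*e3 - 1155/872*e4 realises the map — parallel part kept, (v - w)/2 negated, v carried to w.
Answer: 165/872*e2 - 55/436*e3 - 1155/872*e4


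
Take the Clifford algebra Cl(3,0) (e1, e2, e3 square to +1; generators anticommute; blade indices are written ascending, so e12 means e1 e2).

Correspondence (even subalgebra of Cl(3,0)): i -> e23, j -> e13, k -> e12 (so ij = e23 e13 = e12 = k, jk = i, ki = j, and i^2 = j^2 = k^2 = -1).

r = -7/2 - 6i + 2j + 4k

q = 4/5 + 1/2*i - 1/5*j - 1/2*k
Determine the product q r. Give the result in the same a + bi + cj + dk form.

In blades: q = 4/5 - 1/2*e12 - 1/5*e13 + 1/2*e23, r = -7/2 + 4*e12 + 2*e13 - 6*e23.
Distribute q over r term by term (generator squares from the signature, products reordered to ascending indices): (4/5)*r = -14/5 + 16/5*e12 + 8/5*e13 - 24/5*e23; (-1/2*e12)*r = 2 + 7/4*e12 + 3*e13 + e23; (-1/5*e13)*r = 2/5 - 6/5*e12 + 7/10*e13 - 4/5*e23; (1/2*e23)*r = 3 + e12 - 2*e13 - 7/4*e23.
Sum: 13/5 + 19/4*e12 + 33/10*e13 - 127/20*e23; translating back through the correspondence:
Answer: 13/5 - 127/20*i + 33/10*j + 19/4*k


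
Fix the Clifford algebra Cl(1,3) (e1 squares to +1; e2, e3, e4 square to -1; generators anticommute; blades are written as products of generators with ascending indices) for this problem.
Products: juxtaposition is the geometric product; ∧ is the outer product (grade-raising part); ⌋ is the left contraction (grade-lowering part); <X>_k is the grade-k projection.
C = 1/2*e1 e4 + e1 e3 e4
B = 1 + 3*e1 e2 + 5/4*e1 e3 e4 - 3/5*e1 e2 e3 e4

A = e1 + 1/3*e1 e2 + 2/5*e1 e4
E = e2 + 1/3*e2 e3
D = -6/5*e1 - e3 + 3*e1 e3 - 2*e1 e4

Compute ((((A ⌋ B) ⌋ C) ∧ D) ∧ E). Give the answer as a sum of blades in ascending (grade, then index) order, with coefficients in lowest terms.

step 1: 1 + 3*e2 - 1/2*e3 - 6/25*e2 e3 + 21/20*e3 e4 - 3/5*e2 e3 e4
step 2: -21/20*e1 + e1 e3 e4
step 3: 21/20*e1 e3
step 4: -21/20*e1 e2 e3
Answer: -21/20*e1 e2 e3


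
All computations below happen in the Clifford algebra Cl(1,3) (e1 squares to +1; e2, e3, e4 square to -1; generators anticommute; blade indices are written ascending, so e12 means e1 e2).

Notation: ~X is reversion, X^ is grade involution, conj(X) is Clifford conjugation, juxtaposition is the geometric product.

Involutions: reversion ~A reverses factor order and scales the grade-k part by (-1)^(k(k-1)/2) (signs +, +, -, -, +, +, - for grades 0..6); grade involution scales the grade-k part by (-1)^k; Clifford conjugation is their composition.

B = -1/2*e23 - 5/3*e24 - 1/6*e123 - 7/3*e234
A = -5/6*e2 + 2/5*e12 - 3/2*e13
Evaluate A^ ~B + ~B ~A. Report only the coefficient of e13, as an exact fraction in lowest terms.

first term: 1/4*e2 - 7/20*e3 - 25/18*e4 - 3/4*e12 - 11/180*e13 - 2/3*e14 - 35/18*e34 - 7/2*e124 - 14/15*e134 + 5/2*e1234
second term: -1/4*e2 - 29/60*e3 - 25/18*e4 - 3/4*e12 - 61/180*e13 - 2/3*e14 + 35/18*e34 - 7/2*e124 - 14/15*e134 - 5/2*e1234
Answer: -2/5


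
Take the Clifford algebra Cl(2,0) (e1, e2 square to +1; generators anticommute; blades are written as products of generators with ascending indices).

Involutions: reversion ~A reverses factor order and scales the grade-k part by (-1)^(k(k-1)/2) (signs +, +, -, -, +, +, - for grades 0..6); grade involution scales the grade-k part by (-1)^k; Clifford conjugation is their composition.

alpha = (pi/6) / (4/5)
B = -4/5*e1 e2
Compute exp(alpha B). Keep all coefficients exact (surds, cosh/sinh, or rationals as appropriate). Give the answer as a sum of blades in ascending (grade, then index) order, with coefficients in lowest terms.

B^2 = (-4/5)^2*(e1 e2)^2 = 16/25*(-1) = -16/25 (a basis 2-blade squares to minus the product of its generators' squares).
B^2 = -16/25 — a negative square means the series sums to a rotation: l = 4/5, alpha*l = pi/6, so exp(alpha B) = cos(pi/6) + (sin(pi/6)/(4/5))*B = sqrt(3)/2 + (5/8)*B.
Answer: sqrt(3)/2 - 1/2*e1 e2


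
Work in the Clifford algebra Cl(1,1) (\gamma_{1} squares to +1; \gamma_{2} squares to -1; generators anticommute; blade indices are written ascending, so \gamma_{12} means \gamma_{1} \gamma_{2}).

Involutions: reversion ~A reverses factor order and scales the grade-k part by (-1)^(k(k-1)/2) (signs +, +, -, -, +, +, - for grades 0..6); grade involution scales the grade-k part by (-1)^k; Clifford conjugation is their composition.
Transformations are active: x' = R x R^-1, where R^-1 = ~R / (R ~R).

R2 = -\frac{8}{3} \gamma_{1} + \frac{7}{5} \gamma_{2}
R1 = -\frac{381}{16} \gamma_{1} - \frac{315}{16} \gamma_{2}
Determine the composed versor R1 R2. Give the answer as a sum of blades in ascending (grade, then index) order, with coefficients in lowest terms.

Distribute over the terms of R1 (each basis-blade product reordered to ascending indices, repeated generators contracted through their squares):
(-\frac{381}{16} \gamma_{1}) R2 = \frac{127}{2} - \frac{2667}{80} \gamma_{12}
(-\frac{315}{16} \gamma_{2}) R2 = \frac{441}{16} - \frac{105}{2} \gamma_{12}
Summing the partial products and collecting blades:
Answer: \frac{1457}{16} - \frac{6867}{80} \gamma_{12}


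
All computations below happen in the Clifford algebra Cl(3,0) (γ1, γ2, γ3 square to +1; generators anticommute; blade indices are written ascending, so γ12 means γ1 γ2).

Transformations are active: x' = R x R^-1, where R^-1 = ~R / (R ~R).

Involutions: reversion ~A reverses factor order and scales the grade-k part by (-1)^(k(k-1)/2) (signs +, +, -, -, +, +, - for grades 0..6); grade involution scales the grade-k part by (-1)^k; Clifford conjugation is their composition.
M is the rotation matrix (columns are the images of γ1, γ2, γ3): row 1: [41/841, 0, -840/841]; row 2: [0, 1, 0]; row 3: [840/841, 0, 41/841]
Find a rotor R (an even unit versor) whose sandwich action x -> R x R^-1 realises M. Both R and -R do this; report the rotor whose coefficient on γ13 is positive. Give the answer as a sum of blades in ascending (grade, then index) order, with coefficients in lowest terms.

Method: write R = a + b12*γ12 + b13*γ13 + b23*γ23 with a^2 + b12^2 + b13^2 + b23^2 = 1 (so R^-1 = ~R). Expanding the columns R e_j ~R gives tr M = 4a^2 - 1 and, from the antisymmetric part, M21 - M12 = -4a*b12, M13 - M31 = 4a*b13, M32 - M23 = -4a*b23.
Here tr M = 923/841, so a^2 = (1 + tr M)/4 = 441/841 and a = ±21/29. Taking a = 21/29: M21 - M12 = 0, M13 - M31 = -1680/841, M32 - M23 = 0, giving b12 = 0, b13 = -20/29, b23 = 0, i.e. R = 21/29 - 20/29*γ13.
Its γ13 coefficient is negative, so report the other preimage -R.
Answer: -21/29 + 20/29*γ13. Why the constraint matters: R and -R act identically through the sandwich — M has trace 923/841 either way — so only the sign condition on γ13 picks one of the two preimages.


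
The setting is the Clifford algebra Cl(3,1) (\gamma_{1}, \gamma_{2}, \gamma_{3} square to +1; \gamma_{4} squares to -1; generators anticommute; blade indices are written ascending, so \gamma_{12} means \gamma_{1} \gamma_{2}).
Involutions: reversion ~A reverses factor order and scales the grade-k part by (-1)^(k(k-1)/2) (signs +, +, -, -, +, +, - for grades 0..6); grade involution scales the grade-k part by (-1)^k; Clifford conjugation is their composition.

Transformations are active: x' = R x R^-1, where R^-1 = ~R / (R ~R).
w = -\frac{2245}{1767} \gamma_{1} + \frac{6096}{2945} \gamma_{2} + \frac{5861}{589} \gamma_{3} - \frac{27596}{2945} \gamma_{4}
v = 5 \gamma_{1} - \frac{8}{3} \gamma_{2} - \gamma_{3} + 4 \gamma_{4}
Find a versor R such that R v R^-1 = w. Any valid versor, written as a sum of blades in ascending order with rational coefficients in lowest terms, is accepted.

Why this works: both vectors square to \frac{154}{9}, so q(v) = q(w) and R = v + w = \frac{6590}{1767} \gamma_{1} - \frac{5272}{8835} \gamma_{2} + \frac{5272}{589} \gamma_{3} - \frac{15816}{2945} \gamma_{4} carries v to w — its own direction survives, the complement (v - w)/2 flips.
Answer: \frac{6590}{1767} \gamma_{1} - \frac{5272}{8835} \gamma_{2} + \frac{5272}{589} \gamma_{3} - \frac{15816}{2945} \gamma_{4}


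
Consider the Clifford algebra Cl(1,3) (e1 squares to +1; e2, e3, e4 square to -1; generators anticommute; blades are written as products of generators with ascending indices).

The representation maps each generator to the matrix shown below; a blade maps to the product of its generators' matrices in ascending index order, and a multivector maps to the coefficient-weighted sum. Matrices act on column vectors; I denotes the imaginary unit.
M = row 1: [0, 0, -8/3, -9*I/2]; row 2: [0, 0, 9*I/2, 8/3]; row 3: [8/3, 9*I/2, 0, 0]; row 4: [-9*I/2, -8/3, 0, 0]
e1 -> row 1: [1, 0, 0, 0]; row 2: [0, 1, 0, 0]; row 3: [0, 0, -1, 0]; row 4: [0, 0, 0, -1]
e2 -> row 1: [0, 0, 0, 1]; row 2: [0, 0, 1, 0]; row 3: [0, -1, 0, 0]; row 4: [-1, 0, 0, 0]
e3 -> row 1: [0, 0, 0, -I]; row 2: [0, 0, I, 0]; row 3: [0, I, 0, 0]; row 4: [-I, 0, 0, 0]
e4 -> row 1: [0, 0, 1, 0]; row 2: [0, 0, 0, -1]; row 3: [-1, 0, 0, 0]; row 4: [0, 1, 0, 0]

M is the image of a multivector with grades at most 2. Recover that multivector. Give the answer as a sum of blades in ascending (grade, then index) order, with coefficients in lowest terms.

Method: the blade images are trace-orthogonal — tr(rho(e_A) rho(e_B)^-1) = 4 if A = B and 0 otherwise — and rho(e_A)^-1 = (e_A)^2 * rho(e_A) with (e_A)^2 = +1 or -1, so the coefficient of e_A in the preimage is (e_A)^2 * tr(M rho(e_A))/4.
Nonzero projections over blades of grade <= 2: e3: (e3)^2 = -1, tr(M rho(e3)) = -18, coefficient 9/2; e4: (e4)^2 = -1, tr(M rho(e4)) = 32/3, coefficient -8/3. Every other blade of grade <= 2 projects to 0.
Answer: 9/2*e3 - 8/3*e4


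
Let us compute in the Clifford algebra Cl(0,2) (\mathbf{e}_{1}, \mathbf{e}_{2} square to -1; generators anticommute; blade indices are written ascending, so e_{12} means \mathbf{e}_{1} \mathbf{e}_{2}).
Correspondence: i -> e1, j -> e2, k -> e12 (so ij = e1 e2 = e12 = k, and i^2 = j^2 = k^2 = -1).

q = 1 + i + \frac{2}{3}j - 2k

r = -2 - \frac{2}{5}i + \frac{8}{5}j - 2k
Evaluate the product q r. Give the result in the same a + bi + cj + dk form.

In blades: q = 1 + e_{1} + \frac{2}{3} e_{2} - 2 e_{12}, r = -2 - \frac{2}{5} e_{1} + \frac{8}{5} e_{2} - 2 e_{12}.
Distribute q over r term by term (generator squares from the signature, products reordered to ascending indices): (1)*r = -2 - \frac{2}{5} e_{1} + \frac{8}{5} e_{2} - 2 e_{12}; (e_{1})*r = \frac{2}{5} - 2 e_{1} + 2 e_{2} + \frac{8}{5} e_{12}; (\frac{2}{3} e_{2})*r = -\frac{16}{15} - \frac{4}{3} e_{1} - \frac{4}{3} e_{2} + \frac{4}{15} e_{12}; (-2 e_{12})*r = -4 + \frac{16}{5} e_{1} + \frac{4}{5} e_{2} + 4 e_{12}.
Sum: -\frac{20}{3} - \frac{8}{15} e_{1} + \frac{46}{15} e_{2} + \frac{58}{15} e_{12}; translating back through the correspondence:
Answer: -\frac{20}{3} - \frac{8}{15}i + \frac{46}{15}j + \frac{58}{15}k


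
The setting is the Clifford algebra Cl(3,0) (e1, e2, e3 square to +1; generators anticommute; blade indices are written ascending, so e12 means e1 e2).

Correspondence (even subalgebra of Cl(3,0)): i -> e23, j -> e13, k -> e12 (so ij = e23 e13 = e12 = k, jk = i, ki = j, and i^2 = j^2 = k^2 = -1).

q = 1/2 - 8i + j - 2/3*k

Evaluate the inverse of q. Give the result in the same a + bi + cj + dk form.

In blades: q = 1/2 - 2/3*e12 + e13 - 8*e23.
With qbar = 1/2 + 2/3*e12 - e13 + 8*e23 (scalar fixed, mapped units negated), q qbar = 2365/36 (the sum of squared coefficients), so q^-1 = qbar / (2365/36) = 18/2365 + 24/2365*e12 - 36/2365*e13 + 288/2365*e23; translating back:
Answer: 18/2365 + 288/2365*i - 36/2365*j + 24/2365*k


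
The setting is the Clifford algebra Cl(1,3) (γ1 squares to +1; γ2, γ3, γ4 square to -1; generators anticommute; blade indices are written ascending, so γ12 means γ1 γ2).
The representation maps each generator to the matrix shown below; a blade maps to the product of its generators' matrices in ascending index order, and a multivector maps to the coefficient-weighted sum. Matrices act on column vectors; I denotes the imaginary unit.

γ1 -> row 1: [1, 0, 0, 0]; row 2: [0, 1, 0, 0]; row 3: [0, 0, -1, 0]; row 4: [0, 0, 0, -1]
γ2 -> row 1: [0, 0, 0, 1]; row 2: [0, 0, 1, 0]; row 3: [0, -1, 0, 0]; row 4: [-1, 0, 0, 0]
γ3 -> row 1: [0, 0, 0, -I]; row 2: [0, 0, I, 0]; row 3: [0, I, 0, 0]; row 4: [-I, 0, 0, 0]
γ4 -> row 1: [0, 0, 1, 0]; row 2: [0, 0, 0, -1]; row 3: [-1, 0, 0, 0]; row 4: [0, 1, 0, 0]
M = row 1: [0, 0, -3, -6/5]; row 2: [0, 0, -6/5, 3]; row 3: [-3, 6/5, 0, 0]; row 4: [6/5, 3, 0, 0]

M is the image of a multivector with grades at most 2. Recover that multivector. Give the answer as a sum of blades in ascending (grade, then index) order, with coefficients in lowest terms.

Method: the blade images are trace-orthogonal — tr(rho(e_A) rho(e_B)^-1) = 4 if A = B and 0 otherwise — and rho(e_A)^-1 = (e_A)^2 * rho(e_A) with (e_A)^2 = +1 or -1, so the coefficient of e_A in the preimage is (e_A)^2 * tr(M rho(e_A))/4.
Nonzero projections over blades of grade <= 2: γ2: (γ2)^2 = -1, tr(M rho(γ2)) = 24/5, coefficient -6/5; γ14: (γ14)^2 = +1, tr(M rho(γ14)) = -12, coefficient -3. Every other blade of grade <= 2 projects to 0.
Answer: -6/5*γ2 - 3*γ14


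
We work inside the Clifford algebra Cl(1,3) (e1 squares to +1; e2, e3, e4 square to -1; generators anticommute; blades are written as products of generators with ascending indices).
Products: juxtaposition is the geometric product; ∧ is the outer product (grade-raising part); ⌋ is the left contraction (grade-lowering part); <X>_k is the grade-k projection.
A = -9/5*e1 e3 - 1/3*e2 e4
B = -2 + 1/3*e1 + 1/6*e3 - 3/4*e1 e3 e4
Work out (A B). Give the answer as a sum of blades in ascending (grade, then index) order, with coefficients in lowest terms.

step 1: 3/10*e1 + 3/5*e3 + 27/20*e4 + 18/5*e1 e3 + 2/3*e2 e4 + 1/4*e1 e2 e3 - 1/9*e1 e2 e4 + 1/18*e2 e3 e4
Answer: 3/10*e1 + 3/5*e3 + 27/20*e4 + 18/5*e1 e3 + 2/3*e2 e4 + 1/4*e1 e2 e3 - 1/9*e1 e2 e4 + 1/18*e2 e3 e4


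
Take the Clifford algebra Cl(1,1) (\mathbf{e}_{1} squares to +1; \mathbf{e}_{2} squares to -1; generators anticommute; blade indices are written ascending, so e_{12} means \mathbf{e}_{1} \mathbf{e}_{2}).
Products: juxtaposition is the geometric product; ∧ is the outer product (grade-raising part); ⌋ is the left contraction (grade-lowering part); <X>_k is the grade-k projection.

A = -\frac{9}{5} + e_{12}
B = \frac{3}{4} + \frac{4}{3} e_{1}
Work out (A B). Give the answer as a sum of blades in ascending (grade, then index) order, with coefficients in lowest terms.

step 1: -\frac{27}{20} - \frac{12}{5} e_{1} - \frac{4}{3} e_{2} + \frac{3}{4} e_{12}
Answer: -\frac{27}{20} - \frac{12}{5} e_{1} - \frac{4}{3} e_{2} + \frac{3}{4} e_{12}


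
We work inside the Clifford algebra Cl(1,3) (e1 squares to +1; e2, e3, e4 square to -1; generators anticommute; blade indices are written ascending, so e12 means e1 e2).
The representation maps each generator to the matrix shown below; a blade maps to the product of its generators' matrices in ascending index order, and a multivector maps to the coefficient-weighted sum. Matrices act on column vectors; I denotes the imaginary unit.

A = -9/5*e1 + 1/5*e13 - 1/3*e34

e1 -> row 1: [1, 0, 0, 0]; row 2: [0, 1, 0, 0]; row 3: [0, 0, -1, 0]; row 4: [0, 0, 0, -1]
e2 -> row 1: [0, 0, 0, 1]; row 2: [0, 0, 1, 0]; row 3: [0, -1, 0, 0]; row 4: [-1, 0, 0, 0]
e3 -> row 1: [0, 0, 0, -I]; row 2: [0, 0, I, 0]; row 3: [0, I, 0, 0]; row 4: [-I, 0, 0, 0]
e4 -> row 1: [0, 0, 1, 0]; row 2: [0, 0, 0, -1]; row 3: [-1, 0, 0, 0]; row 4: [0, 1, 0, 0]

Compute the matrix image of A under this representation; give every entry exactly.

Bivector images (products of the table entries): rho(e13) = rho(e1)rho(e3) = row 1: [0, 0, 0, -I]; row 2: [0, 0, I, 0]; row 3: [0, -I, 0, 0]; row 4: [I, 0, 0, 0]; rho(e34) = rho(e3)rho(e4) = row 1: [0, -I, 0, 0]; row 2: [-I, 0, 0, 0]; row 3: [0, 0, 0, -I]; row 4: [0, 0, -I, 0].
M = (-9/5)*rho(e1) + (1/5)*rho(e13) + (-1/3)*rho(e34), summed entrywise:
Answer: row 1: [-9/5, I/3, 0, -I/5]; row 2: [I/3, -9/5, I/5, 0]; row 3: [0, -I/5, 9/5, I/3]; row 4: [I/5, 0, I/3, 9/5]
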